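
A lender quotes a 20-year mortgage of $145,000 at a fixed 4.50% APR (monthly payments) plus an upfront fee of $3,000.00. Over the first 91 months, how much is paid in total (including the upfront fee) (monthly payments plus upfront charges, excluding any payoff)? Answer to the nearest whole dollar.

Monthly rate = 4.5%/12 = 0.0037500; payment = 145,000 × 0.0037500 / (1 − (1+0.0037500)^−240) = $917.34.
Total outlay = 91 × $917.34 + $3,000.00 = $86,477.94.

$86,478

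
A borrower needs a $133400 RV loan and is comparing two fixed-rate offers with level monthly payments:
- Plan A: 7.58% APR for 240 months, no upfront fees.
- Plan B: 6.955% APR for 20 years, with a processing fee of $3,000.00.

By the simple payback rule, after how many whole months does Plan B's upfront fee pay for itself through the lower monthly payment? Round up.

Plan A: at 7.58% the monthly rate is 0.0063167, so the payment is 133,400 × 0.0063167 / (1 − 1.0063167^−240) = $1,081.20.
Plan B: at 6.955% the monthly rate is 0.0057958, so the payment is 133,400 × 0.0057958 / (1 − 1.0057958^−240) = $1,030.65.
Monthly savings = $1,081.20 − $1,030.65 = $50.55.
Break-even = $3,000.00 / $50.55 = 59.35 → 60 months.

60 months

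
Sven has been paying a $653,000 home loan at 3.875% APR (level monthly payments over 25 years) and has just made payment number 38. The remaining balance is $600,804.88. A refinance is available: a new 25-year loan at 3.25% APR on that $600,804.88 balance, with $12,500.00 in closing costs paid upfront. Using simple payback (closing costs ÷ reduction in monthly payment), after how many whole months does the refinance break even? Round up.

27 months

Current payment = 653,000 × 3.875%/12 / (1 − (1+0.0032292)^−300) = $3,401.86.
Refinanced payment = 600,804.88 × 0.0027083 / (1 − (1+0.0027083)^−300) = $2,927.82.
Monthly savings = $3,401.86 − $2,927.82 = $474.04.
Break-even = $12,500.00 / $474.04 = 26.37 → 27 months.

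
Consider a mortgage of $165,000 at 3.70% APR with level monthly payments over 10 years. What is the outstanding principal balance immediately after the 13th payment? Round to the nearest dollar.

$149,924

With monthly rate i = 3.7%/12 = 0.0030833, the balance after k of n payments is P · [(1+i)^n − (1+i)^k] / [(1+i)^n − 1].
(1+0.0030833)^120 = 1.44691073 and (1+0.0030833)^13 = 1.04083332, so the balance is 165,000 × (1.44691073 − 1.04083332) / (1.44691073 − 1) = $149,924.29.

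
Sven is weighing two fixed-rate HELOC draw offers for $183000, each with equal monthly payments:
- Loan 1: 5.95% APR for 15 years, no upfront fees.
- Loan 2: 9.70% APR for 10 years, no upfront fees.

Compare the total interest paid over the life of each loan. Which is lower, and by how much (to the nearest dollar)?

Loan 1 by $9,490

Loan 1: at 5.95% the monthly rate is 0.0049583, so the payment is 183,000 × 0.0049583 / (1 − 1.0049583^−180) = $1,539.32.
Total interest on Loan 1 = 180 × $1,539.32 − $183,000 = $94,077.60.
Loan 2: at 9.70% the monthly rate is 0.0080833, so the payment is 183,000 × 0.0080833 / (1 − 1.0080833^−120) = $2,388.06.
Total interest on Loan 2 = 120 × $2,388.06 − $183,000 = $103,567.20.
Loan 1 is lower by $9,489.60.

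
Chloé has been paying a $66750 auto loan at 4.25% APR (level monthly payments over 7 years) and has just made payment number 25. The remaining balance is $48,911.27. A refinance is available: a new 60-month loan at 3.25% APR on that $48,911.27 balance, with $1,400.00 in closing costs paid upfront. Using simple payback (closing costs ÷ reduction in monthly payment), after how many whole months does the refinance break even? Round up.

Current payment = 66,750 × 4.25%/12 / (1 − (1+0.0035417)^−84) = $920.09.
Refinanced payment = 48,911.27 × 0.0027083 / (1 − (1+0.0027083)^−60) = $884.32.
Monthly savings = $920.09 − $884.32 = $35.77.
Break-even = $1,400.00 / $35.77 = 39.14 → 40 months.

40 months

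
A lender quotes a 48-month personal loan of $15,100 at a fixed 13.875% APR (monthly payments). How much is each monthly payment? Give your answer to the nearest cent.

$411.68

Monthly rate = 13.875%/12 = 0.0115625; payment = 15,100 × 0.0115625 / (1 − (1+0.0115625)^−48) = $411.68.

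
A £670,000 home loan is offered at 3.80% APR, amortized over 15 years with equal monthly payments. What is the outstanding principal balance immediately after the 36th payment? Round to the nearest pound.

£564,651

With monthly rate i = 3.8%/12 = 0.0031667, the balance after k of n payments is P · [(1+i)^n − (1+i)^k] / [(1+i)^n − 1].
(1+0.0031667)^180 = 1.76667527 and (1+0.0031667)^36 = 1.12055027, so the balance is 670,000 × (1.76667527 − 1.12055027) / (1.76667527 − 1) = £564,650.73.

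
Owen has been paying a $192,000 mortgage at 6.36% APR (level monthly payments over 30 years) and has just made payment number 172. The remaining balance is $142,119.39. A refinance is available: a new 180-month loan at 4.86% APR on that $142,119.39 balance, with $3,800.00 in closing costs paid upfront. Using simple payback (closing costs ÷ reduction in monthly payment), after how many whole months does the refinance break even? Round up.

Current payment = 192,000 × 6.36%/12 / (1 − (1+0.0053000)^−360) = $1,195.95.
Refinanced payment = 142,119.39 × 0.0040500 / (1 − (1+0.0040500)^−180) = $1,113.53.
Monthly savings = $1,195.95 − $1,113.53 = $82.42.
Break-even = $3,800.00 / $82.42 = 46.11 → 47 months.

47 months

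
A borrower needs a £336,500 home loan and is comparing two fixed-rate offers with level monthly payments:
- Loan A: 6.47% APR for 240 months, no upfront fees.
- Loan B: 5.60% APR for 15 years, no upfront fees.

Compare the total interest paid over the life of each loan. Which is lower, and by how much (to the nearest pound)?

Loan A: monthly rate = 6.47%/12 = 0.0053917; payment = 336,500 × 0.0053917 / (1 − (1+0.0053917)^−240) = £2,502.91.
Total interest on Loan A = 240 × £2,502.91 − £336,500 = £264,198.40.
Loan B: at 5.60% the monthly rate is 0.0046667, so the payment is 336,500 × 0.0046667 / (1 − 1.0046667^−180) = £2,767.37.
Total interest on Loan B = 180 × £2,767.37 − £336,500 = £161,626.60.
Loan B is lower by £102,571.80.

Loan B by £102,572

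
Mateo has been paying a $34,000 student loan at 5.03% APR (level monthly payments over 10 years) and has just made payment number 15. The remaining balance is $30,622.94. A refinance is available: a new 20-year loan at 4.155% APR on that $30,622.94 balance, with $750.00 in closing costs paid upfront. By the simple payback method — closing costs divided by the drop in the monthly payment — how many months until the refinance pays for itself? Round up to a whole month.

5 months

Current payment = 34,000 × 5.03%/12 / (1 − (1+0.0041917)^−120) = $361.12.
Refinanced payment = 30,622.94 × 0.0034625 / (1 − (1+0.0034625)^−240) = $188.08.
Monthly savings = $361.12 − $188.08 = $173.04.
Break-even = $750.00 / $173.04 = 4.33 → 5 months.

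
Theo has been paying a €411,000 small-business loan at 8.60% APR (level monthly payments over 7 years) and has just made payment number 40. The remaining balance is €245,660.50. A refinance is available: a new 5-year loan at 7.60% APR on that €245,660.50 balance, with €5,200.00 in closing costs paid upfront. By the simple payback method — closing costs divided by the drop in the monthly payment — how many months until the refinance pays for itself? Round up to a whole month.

Current payment = 411,000 × 8.6%/12 / (1 − (1+0.0071667)^−84) = €6,529.48.
Refinanced payment = 245,660.50 × 0.0063333 / (1 − (1+0.0063333)^−60) = €4,934.21.
Monthly savings = €6,529.48 − €4,934.21 = €1,595.27.
Break-even = €5,200.00 / €1,595.27 = 3.26 → 4 months.

4 months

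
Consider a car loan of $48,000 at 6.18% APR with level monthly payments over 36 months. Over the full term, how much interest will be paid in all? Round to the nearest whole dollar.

$4,710

Monthly rate = 6.18%/12 = 0.0051500; payment = 48,000 × 0.0051500 / (1 − (1+0.0051500)^−36) = $1,464.17.
Total paid = 36 × $1,464.17 = $52,710.12; interest = $52,710.12 − $48,000 = $4,710.12.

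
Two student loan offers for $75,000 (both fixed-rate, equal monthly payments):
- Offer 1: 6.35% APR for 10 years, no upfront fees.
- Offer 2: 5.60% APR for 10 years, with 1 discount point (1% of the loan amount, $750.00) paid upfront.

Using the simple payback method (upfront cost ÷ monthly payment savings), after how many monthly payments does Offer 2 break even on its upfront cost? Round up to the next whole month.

Offer 1: at 6.35% the monthly rate is 0.0052917, so the payment is 75,000 × 0.0052917 / (1 − 1.0052917^−120) = $845.90.
Offer 2: monthly rate = 5.6%/12 = 0.0046667; payment = 75,000 × 0.0046667 / (1 − (1+0.0046667)^−120) = $817.67.
Monthly savings = $845.90 − $817.67 = $28.23.
Break-even = $750.00 / $28.23 = 26.57 → 27 months.

27 months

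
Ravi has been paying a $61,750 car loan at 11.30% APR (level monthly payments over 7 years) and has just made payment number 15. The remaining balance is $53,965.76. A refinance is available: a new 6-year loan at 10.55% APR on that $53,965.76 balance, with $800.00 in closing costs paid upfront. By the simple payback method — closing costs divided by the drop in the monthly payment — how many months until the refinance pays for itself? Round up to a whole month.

16 months

Current payment = 61,750 × 11.3%/12 / (1 − (1+0.0094167)^−84) = $1,067.08.
Refinanced payment = 53,965.76 × 0.0087917 / (1 − (1+0.0087917)^−72) = $1,014.79.
Monthly savings = $1,067.08 − $1,014.79 = $52.29.
Break-even = $800.00 / $52.29 = 15.30 → 16 months.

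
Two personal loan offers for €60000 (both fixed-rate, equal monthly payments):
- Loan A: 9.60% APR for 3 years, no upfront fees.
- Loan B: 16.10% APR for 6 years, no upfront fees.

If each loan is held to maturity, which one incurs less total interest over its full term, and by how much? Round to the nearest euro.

Loan A by €24,655

Loan A: monthly rate = 9.6%/12 = 0.0080000; payment = 60,000 × 0.0080000 / (1 − (1+0.0080000)^−36) = €1,924.78.
Total interest on Loan A = 36 × €1,924.78 − €60,000 = €9,292.08.
Loan B: at 16.10% the monthly rate is 0.0134167, so the payment is 60,000 × 0.0134167 / (1 − 1.0134167^−72) = €1,304.82.
Total interest on Loan B = 72 × €1,304.82 − €60,000 = €33,947.04.
Loan A is lower by €24,654.96.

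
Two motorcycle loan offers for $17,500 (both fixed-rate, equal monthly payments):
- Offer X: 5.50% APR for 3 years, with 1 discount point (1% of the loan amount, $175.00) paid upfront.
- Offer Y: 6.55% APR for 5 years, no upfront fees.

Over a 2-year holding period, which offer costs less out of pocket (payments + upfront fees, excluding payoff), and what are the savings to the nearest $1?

Offer X: monthly rate = 5.5%/12 = 0.0045833; payment = 17,500 × 0.0045833 / (1 − (1+0.0045833)^−36) = $528.43.
Offer Y: at 6.55% the monthly rate is 0.0054583, so the payment is 17,500 × 0.0054583 / (1 − 1.0054583^−60) = $342.82.
Over 24 months: Offer X costs 24 × $528.43 + $175.00 = $12,857.32; Offer Y costs 24 × $342.82 = $8,227.68.
Offer Y is cheaper by $12,857.32 − $8,227.68 = $4,629.64.

Offer Y by $4,630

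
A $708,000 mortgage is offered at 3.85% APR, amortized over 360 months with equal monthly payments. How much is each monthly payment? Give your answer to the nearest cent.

$3,319.16

At 3.85% the monthly rate is 0.0032083, so the payment is 708,000 × 0.0032083 / (1 − 1.0032083^−360) = $3,319.16.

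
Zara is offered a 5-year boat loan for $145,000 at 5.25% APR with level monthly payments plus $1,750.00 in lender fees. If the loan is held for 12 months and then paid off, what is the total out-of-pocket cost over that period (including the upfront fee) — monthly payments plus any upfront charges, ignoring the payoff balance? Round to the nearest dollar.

At 5.25% the monthly rate is 0.0043750, so the payment is 145,000 × 0.0043750 / (1 − 1.0043750^−60) = $2,752.97.
Total outlay = 12 × $2,752.97 + $1,750.00 = $34,785.64.

$34,786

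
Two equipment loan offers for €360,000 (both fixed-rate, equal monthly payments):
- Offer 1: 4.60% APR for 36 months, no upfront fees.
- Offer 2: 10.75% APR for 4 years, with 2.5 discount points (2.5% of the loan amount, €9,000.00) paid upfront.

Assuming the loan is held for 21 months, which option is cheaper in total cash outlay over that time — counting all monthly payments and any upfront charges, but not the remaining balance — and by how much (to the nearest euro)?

Offer 1: at 4.60% the monthly rate is 0.0038333, so the payment is 360,000 × 0.0038333 / (1 − 1.0038333^−36) = €10,724.99.
Offer 2: monthly rate = 10.75%/12 = 0.0089583; payment = 360,000 × 0.0089583 / (1 − (1+0.0089583)^−48) = €9,260.74.
Over 21 months: Offer 1 costs 21 × €10,724.99 = €225,224.79; Offer 2 costs 21 × €9,260.74 + €9,000.00 = €203,475.54.
Offer 2 is cheaper by €225,224.79 − €203,475.54 = €21,749.25.

Offer 2 by €21,749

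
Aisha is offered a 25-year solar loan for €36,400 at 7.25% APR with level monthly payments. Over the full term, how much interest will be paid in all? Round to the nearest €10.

Monthly rate = 7.25%/12 = 0.0060417; payment = 36,400 × 0.0060417 / (1 − (1+0.0060417)^−300) = €263.10.
Total paid = 300 × €263.10 = €78,930.00; interest = €78,930.00 − €36,400 = €42,530.00.

€42,530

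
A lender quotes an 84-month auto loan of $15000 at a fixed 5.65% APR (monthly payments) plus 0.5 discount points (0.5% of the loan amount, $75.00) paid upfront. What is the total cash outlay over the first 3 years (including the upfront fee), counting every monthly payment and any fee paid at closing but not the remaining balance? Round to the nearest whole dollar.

At 5.65% the monthly rate is 0.0047083, so the payment is 15,000 × 0.0047083 / (1 − 1.0047083^−84) = $216.62.
Total outlay = 36 × $216.62 + $75.00 = $7,873.32.

$7,873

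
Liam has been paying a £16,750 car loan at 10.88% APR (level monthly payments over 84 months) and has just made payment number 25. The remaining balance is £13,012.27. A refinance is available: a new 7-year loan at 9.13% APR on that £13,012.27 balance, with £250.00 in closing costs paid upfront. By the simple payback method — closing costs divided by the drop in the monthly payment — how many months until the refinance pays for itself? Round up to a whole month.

4 months

Current payment = 16,750 × 10.88%/12 / (1 − (1+0.0090667)^−84) = £285.75.
Refinanced payment = 13,012.27 × 0.0076083 / (1 − (1+0.0076083)^−84) = £210.21.
Monthly savings = £285.75 − £210.21 = £75.54.
Break-even = £250.00 / £75.54 = 3.31 → 4 months.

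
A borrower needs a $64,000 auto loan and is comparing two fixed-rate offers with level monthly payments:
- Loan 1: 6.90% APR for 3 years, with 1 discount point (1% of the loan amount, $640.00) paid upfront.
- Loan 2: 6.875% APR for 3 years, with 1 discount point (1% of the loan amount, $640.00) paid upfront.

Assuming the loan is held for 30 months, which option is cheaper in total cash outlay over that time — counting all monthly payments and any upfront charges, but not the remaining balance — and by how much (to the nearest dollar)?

Loan 2 by $22

Loan 1: monthly rate = 6.9%/12 = 0.0057500; payment = 64,000 × 0.0057500 / (1 − (1+0.0057500)^−36) = $1,973.21.
Loan 2: monthly rate = 6.875%/12 = 0.0057292; payment = 64,000 × 0.0057292 / (1 − (1+0.0057292)^−36) = $1,972.48.
Over 30 months: Loan 1 costs 30 × $1,973.21 + $640.00 = $59,836.30; Loan 2 costs 30 × $1,972.48 + $640.00 = $59,814.40.
Loan 2 is cheaper by $59,836.30 − $59,814.40 = $21.90.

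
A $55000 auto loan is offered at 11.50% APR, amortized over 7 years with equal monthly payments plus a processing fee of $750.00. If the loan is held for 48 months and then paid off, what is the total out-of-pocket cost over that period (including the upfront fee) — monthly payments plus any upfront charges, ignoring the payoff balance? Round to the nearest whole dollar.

Monthly rate = 11.5%/12 = 0.0095833; payment = 55,000 × 0.0095833 / (1 − (1+0.0095833)^−84) = $956.26.
Total outlay = 48 × $956.26 + $750.00 = $46,650.48.

$46,650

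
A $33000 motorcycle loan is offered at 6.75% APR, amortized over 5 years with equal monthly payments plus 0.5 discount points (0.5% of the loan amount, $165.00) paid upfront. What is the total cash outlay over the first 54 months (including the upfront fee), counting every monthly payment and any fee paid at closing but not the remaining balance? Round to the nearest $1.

$35,241

At 6.75% the monthly rate is 0.0056250, so the payment is 33,000 × 0.0056250 / (1 − 1.0056250^−60) = $649.55.
Total outlay = 54 × $649.55 + $165.00 = $35,240.70.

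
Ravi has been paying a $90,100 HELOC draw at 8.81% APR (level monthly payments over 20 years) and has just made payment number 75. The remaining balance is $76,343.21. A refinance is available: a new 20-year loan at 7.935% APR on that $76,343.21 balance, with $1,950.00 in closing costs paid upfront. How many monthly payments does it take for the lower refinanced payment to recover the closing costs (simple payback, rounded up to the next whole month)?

Current payment = 90,100 × 8.81%/12 / (1 − (1+0.0073417)^−240) = $799.68.
Refinanced payment = 76,343.21 × 0.0066125 / (1 − (1+0.0066125)^−240) = $635.48.
Monthly savings = $799.68 − $635.48 = $164.20.
Break-even = $1,950.00 / $164.20 = 11.88 → 12 months.

12 months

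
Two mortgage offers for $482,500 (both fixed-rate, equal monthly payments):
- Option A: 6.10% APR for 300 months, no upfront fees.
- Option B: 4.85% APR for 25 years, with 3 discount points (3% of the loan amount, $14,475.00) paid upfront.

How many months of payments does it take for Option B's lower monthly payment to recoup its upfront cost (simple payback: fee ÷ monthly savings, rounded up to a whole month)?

41 months

Option A: at 6.10% the monthly rate is 0.0050833, so the payment is 482,500 × 0.0050833 / (1 − 1.0050833^−300) = $3,138.32.
Option B: monthly rate = 4.85%/12 = 0.0040417; payment = 482,500 × 0.0040417 / (1 − (1+0.0040417)^−300) = $2,778.64.
Monthly savings = $3,138.32 − $2,778.64 = $359.68.
Break-even = $14,475.00 / $359.68 = 40.24 → 41 months.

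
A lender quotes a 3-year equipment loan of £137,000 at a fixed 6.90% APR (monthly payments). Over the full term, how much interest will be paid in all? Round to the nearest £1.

£15,060

Monthly rate = 6.9%/12 = 0.0057500; payment = 137,000 × 0.0057500 / (1 − (1+0.0057500)^−36) = £4,223.90.
Total paid = 36 × £4,223.90 = £152,060.40; interest = £152,060.40 − £137,000 = £15,060.40.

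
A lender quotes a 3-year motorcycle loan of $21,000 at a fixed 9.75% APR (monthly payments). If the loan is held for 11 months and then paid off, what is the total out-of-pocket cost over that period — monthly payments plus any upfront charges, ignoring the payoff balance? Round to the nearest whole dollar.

At 9.75% the monthly rate is 0.0081250, so the payment is 21,000 × 0.0081250 / (1 − 1.0081250^−36) = $675.15.
Total outlay = 11 × $675.15 = $7,426.65.

$7,427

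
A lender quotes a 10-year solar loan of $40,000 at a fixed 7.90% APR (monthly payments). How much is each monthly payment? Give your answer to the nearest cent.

$483.20

Monthly rate = 7.9%/12 = 0.0065833; payment = 40,000 × 0.0065833 / (1 − (1+0.0065833)^−120) = $483.20.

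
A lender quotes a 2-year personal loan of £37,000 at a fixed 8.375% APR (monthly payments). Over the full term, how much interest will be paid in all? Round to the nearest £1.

At 8.375% the monthly rate is 0.0069792, so the payment is 37,000 × 0.0069792 / (1 − 1.0069792^−24) = £1,679.75.
Total paid = 24 × £1,679.75 = £40,314.00; interest = £40,314.00 − £37,000 = £3,314.00.

£3,314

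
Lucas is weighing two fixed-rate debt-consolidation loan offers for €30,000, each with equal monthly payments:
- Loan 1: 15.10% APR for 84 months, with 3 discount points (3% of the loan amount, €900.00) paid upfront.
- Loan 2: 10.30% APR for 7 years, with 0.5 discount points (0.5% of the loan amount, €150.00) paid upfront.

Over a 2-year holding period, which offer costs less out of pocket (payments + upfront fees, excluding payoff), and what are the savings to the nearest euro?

Loan 2 by €2,619

Loan 1: monthly rate = 15.1%/12 = 0.0125833; payment = 30,000 × 0.0125833 / (1 − (1+0.0125833)^−84) = €580.59.
Loan 2: monthly rate = 10.3%/12 = 0.0085833; payment = 30,000 × 0.0085833 / (1 − (1+0.0085833)^−84) = €502.70.
Over 24 months: Loan 1 costs 24 × €580.59 + €900.00 = €14,834.16; Loan 2 costs 24 × €502.70 + €150.00 = €12,214.80.
Loan 2 is cheaper by €14,834.16 − €12,214.80 = €2,619.36.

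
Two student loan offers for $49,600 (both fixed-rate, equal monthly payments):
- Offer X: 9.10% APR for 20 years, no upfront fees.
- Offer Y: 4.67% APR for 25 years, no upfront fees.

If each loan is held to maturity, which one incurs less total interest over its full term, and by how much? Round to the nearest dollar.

Offer X: monthly rate = 9.1%/12 = 0.0075833; payment = 49,600 × 0.0075833 / (1 − (1+0.0075833)^−240) = $449.46.
Total interest on Offer X = 240 × $449.46 − $49,600 = $58,270.40.
Offer Y: monthly rate = 4.67%/12 = 0.0038917; payment = 49,600 × 0.0038917 / (1 − (1+0.0038917)^−300) = $280.50.
Total interest on Offer Y = 300 × $280.50 − $49,600 = $34,550.00.
Offer Y is lower by $23,720.40.

Offer Y by $23,720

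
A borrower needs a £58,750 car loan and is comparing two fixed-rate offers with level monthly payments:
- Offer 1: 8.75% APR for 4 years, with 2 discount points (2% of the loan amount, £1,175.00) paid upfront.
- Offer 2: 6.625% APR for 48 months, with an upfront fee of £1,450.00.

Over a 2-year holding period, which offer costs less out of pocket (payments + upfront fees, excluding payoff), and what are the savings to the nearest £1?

Offer 1: monthly rate = 8.75%/12 = 0.0072917; payment = 58,750 × 0.0072917 / (1 − (1+0.0072917)^−48) = £1,455.03.
Offer 2: monthly rate = 6.625%/12 = 0.0055208; payment = 58,750 × 0.0055208 / (1 − (1+0.0055208)^−48) = £1,396.64.
Over 24 months: Offer 1 costs 24 × £1,455.03 + £1,175.00 = £36,095.72; Offer 2 costs 24 × £1,396.64 + £1,450.00 = £34,969.36.
Offer 2 is cheaper by £36,095.72 − £34,969.36 = £1,126.36.

Offer 2 by £1,126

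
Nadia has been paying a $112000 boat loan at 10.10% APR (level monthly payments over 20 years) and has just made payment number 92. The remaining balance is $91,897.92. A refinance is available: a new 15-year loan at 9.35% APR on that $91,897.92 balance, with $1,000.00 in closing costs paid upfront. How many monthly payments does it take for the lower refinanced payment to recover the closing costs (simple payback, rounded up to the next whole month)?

8 months

Current payment = 112,000 × 10.1%/12 / (1 − (1+0.0084167)^−240) = $1,088.26.
Refinanced payment = 91,897.92 × 0.0077917 / (1 − (1+0.0077917)^−180) = $951.32.
Monthly savings = $1,088.26 − $951.32 = $136.94.
Break-even = $1,000.00 / $136.94 = 7.30 → 8 months.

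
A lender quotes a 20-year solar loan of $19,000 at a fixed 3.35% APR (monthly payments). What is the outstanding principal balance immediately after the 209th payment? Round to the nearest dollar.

With monthly rate i = 3.35%/12 = 0.0027917, the balance after k of n payments is P · [(1+i)^n − (1+i)^k] / [(1+i)^n − 1].
(1+0.0027917)^240 = 1.95241395 and (1+0.0027917)^209 = 1.79076953, so the balance is 19,000 × (1.95241395 − 1.79076953) / (1.95241395 − 1) = $3,224.69.

$3,225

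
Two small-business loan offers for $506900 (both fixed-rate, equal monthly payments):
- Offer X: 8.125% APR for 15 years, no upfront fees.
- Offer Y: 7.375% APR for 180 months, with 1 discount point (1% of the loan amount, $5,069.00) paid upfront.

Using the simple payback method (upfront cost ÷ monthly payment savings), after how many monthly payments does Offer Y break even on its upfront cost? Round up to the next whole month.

Offer X: monthly rate = 8.125%/12 = 0.0067708; payment = 506,900 × 0.0067708 / (1 − (1+0.0067708)^−180) = $4,880.85.
Offer Y: at 7.375% the monthly rate is 0.0061458, so the payment is 506,900 × 0.0061458 / (1 − 1.0061458^−180) = $4,663.09.
Monthly savings = $4,880.85 − $4,663.09 = $217.76.
Break-even = $5,069.00 / $217.76 = 23.28 → 24 months.

24 months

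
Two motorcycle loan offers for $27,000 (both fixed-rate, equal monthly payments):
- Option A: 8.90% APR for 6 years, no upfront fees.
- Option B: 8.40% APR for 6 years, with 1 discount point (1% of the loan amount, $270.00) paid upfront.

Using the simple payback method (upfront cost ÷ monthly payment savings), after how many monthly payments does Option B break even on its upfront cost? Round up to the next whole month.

Option A: monthly rate = 8.9%/12 = 0.0074167; payment = 27,000 × 0.0074167 / (1 − (1+0.0074167)^−72) = $485.35.
Option B: monthly rate = 8.4%/12 = 0.0070000; payment = 27,000 × 0.0070000 / (1 − (1+0.0070000)^−72) = $478.69.
Monthly savings = $485.35 − $478.69 = $6.66.
Break-even = $270.00 / $6.66 = 40.54 → 41 months.

41 months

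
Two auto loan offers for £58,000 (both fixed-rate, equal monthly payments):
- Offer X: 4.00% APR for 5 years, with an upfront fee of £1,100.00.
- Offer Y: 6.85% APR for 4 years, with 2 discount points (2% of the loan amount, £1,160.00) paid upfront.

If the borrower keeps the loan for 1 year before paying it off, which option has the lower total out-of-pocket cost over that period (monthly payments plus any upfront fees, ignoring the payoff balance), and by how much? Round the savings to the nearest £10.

Offer X: at 4.00% the monthly rate is 0.0033333, so the payment is 58,000 × 0.0033333 / (1 − 1.0033333^−60) = £1,068.16.
Offer Y: at 6.85% the monthly rate is 0.0057083, so the payment is 58,000 × 0.0057083 / (1 − 1.0057083^−48) = £1,384.85.
Over 12 months: Offer X costs 12 × £1,068.16 + £1,100.00 = £13,917.92; Offer Y costs 12 × £1,384.85 + £1,160.00 = £17,778.20.
Offer X is cheaper by £17,778.20 − £13,917.92 = £3,860.28.

Offer X by £3,860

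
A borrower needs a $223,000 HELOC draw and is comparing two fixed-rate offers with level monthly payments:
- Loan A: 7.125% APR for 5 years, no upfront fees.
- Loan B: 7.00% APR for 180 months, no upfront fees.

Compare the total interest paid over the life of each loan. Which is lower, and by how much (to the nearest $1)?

Loan A by $95,060

Loan A: at 7.125% the monthly rate is 0.0059375, so the payment is 223,000 × 0.0059375 / (1 − 1.0059375^−60) = $4,428.83.
Total interest on Loan A = 60 × $4,428.83 − $223,000 = $42,729.80.
Loan B: monthly rate = 7%/12 = 0.0058333; payment = 223,000 × 0.0058333 / (1 − (1+0.0058333)^−180) = $2,004.39.
Total interest on Loan B = 180 × $2,004.39 − $223,000 = $137,790.20.
Loan A is lower by $95,060.40.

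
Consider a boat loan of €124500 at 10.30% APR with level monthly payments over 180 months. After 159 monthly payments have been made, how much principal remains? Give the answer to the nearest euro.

€26,048

With monthly rate i = 10.3%/12 = 0.0085833, the balance after k of n payments is P · [(1+i)^n − (1+i)^k] / [(1+i)^n − 1].
(1+0.0085833)^180 = 4.65716584 and (1+0.0085833)^159 = 3.89201201, so the balance is 124,500 × (4.65716584 − 3.89201201) / (4.65716584 − 1) = €26,047.94.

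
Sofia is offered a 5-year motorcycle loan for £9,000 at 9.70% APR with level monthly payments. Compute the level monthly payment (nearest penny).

At 9.70% the monthly rate is 0.0080833, so the payment is 9,000 × 0.0080833 / (1 − 1.0080833^−60) = £189.90.

£189.90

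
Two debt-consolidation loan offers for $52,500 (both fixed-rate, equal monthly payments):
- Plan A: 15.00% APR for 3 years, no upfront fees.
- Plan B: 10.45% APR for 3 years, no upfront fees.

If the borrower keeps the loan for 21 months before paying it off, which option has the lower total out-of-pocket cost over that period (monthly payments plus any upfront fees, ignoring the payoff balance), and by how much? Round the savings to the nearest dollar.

Plan B by $2,411

Plan A: at 15.00% the monthly rate is 0.0125000, so the payment is 52,500 × 0.0125000 / (1 − 1.0125000^−36) = $1,819.93.
Plan B: monthly rate = 10.45%/12 = 0.0087083; payment = 52,500 × 0.0087083 / (1 − (1+0.0087083)^−36) = $1,705.14.
Over 21 months: Plan A costs 21 × $1,819.93 = $38,218.53; Plan B costs 21 × $1,705.14 = $35,807.94.
Plan B is cheaper by $38,218.53 − $35,807.94 = $2,410.59.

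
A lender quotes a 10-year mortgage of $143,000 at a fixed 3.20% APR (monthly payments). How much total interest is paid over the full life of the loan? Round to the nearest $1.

$24,287

Monthly rate = 3.2%/12 = 0.0026667; payment = 143,000 × 0.0026667 / (1 − (1+0.0026667)^−120) = $1,394.06.
Total paid = 120 × $1,394.06 = $167,287.20; interest = $167,287.20 − $143,000 = $24,287.20.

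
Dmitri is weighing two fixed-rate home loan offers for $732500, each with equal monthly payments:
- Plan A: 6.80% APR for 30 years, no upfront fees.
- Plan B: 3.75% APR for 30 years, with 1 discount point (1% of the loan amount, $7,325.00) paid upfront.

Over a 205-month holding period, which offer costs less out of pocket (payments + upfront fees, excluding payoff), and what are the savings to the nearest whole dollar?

Plan B by $276,196

Plan A: at 6.80% the monthly rate is 0.0056667, so the payment is 732,500 × 0.0056667 / (1 − 1.0056667^−360) = $4,775.35.
Plan B: monthly rate = 3.75%/12 = 0.0031250; payment = 732,500 × 0.0031250 / (1 − (1+0.0031250)^−360) = $3,392.32.
Over 205 months: Plan A costs 205 × $4,775.35 = $978,946.75; Plan B costs 205 × $3,392.32 + $7,325.00 = $702,750.60.
Plan B is cheaper by $978,946.75 − $702,750.60 = $276,196.15.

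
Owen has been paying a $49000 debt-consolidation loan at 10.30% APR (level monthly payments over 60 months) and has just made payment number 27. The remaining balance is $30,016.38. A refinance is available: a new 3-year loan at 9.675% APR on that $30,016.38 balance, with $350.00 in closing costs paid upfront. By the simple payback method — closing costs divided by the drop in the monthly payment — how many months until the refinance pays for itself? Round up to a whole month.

Current payment = 49,000 × 10.3%/12 / (1 − (1+0.0085833)^−60) = $1,048.35.
Refinanced payment = 30,016.38 × 0.0080625 / (1 − (1+0.0080625)^−36) = $963.97.
Monthly savings = $1,048.35 − $963.97 = $84.38.
Break-even = $350.00 / $84.38 = 4.15 → 5 months.

5 months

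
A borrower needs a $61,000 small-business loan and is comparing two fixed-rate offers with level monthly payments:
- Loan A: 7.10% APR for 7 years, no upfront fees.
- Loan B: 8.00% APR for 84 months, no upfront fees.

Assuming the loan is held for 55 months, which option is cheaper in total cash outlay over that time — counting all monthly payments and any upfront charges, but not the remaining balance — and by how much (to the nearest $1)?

Loan A: at 7.10% the monthly rate is 0.0059167, so the payment is 61,000 × 0.0059167 / (1 − 1.0059167^−84) = $923.64.
Loan B: monthly rate = 8%/12 = 0.0066667; payment = 61,000 × 0.0066667 / (1 − (1+0.0066667)^−84) = $950.76.
Over 55 months: Loan A costs 55 × $923.64 = $50,800.20; Loan B costs 55 × $950.76 = $52,291.80.
Loan A is cheaper by $52,291.80 − $50,800.20 = $1,491.60.

Loan A by $1,492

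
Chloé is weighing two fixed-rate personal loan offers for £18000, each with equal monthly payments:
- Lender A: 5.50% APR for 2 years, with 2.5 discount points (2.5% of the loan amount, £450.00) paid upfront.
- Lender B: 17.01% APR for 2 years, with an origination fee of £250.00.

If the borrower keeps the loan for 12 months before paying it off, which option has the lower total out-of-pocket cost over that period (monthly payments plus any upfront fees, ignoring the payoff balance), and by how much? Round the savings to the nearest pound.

Lender A by £956

Lender A: at 5.50% the monthly rate is 0.0045833, so the payment is 18,000 × 0.0045833 / (1 − 1.0045833^−24) = £793.72.
Lender B: monthly rate = 17.01%/12 = 0.0141750; payment = 18,000 × 0.0141750 / (1 − (1+0.0141750)^−24) = £890.05.
Over 12 months: Lender A costs 12 × £793.72 + £450.00 = £9,974.64; Lender B costs 12 × £890.05 + £250.00 = £10,930.60.
Lender A is cheaper by £10,930.60 − £9,974.64 = £955.96.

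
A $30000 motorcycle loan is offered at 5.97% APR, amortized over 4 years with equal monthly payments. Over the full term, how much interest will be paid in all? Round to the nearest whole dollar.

Monthly rate = 5.97%/12 = 0.0049750; payment = 30,000 × 0.0049750 / (1 − (1+0.0049750)^−48) = $704.14.
Total paid = 48 × $704.14 = $33,798.72; interest = $33,798.72 − $30,000 = $3,798.72.

$3,799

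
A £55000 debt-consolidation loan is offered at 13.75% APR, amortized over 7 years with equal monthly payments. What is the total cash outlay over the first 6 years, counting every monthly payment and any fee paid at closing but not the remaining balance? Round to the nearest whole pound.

£73,665

At 13.75% the monthly rate is 0.0114583, so the payment is 55,000 × 0.0114583 / (1 − 1.0114583^−84) = £1,023.12.
Total outlay = 72 × £1,023.12 = £73,664.64.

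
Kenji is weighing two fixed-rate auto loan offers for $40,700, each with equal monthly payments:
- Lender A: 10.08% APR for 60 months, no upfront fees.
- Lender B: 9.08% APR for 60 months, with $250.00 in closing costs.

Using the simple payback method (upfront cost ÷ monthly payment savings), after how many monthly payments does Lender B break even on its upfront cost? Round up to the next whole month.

Lender A: at 10.08% the monthly rate is 0.0084000, so the payment is 40,700 × 0.0084000 / (1 − 1.0084000^−60) = $866.36.
Lender B: at 9.08% the monthly rate is 0.0075667, so the payment is 40,700 × 0.0075667 / (1 − 1.0075667^−60) = $846.45.
Monthly savings = $866.36 − $846.45 = $19.91.
Break-even = $250.00 / $19.91 = 12.56 → 13 months.

13 months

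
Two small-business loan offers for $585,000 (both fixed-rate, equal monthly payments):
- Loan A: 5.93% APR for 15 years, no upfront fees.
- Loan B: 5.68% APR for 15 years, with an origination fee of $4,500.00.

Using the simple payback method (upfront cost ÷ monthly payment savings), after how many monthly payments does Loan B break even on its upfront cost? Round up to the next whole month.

58 months

Loan A: monthly rate = 5.93%/12 = 0.0049417; payment = 585,000 × 0.0049417 / (1 − (1+0.0049417)^−180) = $4,914.47.
Loan B: monthly rate = 5.68%/12 = 0.0047333; payment = 585,000 × 0.0047333 / (1 − (1+0.0047333)^−180) = $4,836.00.
Monthly savings = $4,914.47 − $4,836.00 = $78.47.
Break-even = $4,500.00 / $78.47 = 57.35 → 58 months.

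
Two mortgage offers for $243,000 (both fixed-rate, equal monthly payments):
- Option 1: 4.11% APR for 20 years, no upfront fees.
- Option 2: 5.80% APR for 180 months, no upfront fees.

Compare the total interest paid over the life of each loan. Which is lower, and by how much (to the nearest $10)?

Option 1: monthly rate = 4.11%/12 = 0.0034250; payment = 243,000 × 0.0034250 / (1 − (1+0.0034250)^−240) = $1,486.66.
Total interest on Option 1 = 240 × $1,486.66 − $243,000 = $113,798.40.
Option 2: at 5.80% the monthly rate is 0.0048333, so the payment is 243,000 × 0.0048333 / (1 − 1.0048333^−180) = $2,024.41.
Total interest on Option 2 = 180 × $2,024.41 − $243,000 = $121,393.80.
Option 1 is lower by $7,595.40.

Option 1 by $7,600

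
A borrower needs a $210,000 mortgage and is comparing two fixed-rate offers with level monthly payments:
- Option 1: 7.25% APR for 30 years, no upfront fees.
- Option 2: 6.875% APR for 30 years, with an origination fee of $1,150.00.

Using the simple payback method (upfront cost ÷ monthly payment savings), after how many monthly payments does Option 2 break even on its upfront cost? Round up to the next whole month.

Option 1: at 7.25% the monthly rate is 0.0060417, so the payment is 210,000 × 0.0060417 / (1 − 1.0060417^−360) = $1,432.57.
Option 2: at 6.875% the monthly rate is 0.0057292, so the payment is 210,000 × 0.0057292 / (1 − 1.0057292^−360) = $1,379.55.
Monthly savings = $1,432.57 − $1,379.55 = $53.02.
Break-even = $1,150.00 / $53.02 = 21.69 → 22 months.

22 months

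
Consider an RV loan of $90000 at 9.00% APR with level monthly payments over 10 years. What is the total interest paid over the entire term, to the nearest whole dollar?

$46,810

Monthly rate = 9%/12 = 0.0075000; payment = 90,000 × 0.0075000 / (1 − (1+0.0075000)^−120) = $1,140.08.
Total paid = 120 × $1,140.08 = $136,809.60; interest = $136,809.60 − $90,000 = $46,809.60.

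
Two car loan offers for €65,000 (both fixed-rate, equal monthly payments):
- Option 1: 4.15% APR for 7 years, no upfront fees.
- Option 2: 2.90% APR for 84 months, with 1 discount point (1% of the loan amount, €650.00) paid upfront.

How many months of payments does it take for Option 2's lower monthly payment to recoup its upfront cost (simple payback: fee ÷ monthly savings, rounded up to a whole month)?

18 months

Option 1: monthly rate = 4.15%/12 = 0.0034583; payment = 65,000 × 0.0034583 / (1 − (1+0.0034583)^−84) = €892.97.
Option 2: at 2.90% the monthly rate is 0.0024167, so the payment is 65,000 × 0.0024167 / (1 − 1.0024167^−84) = €855.94.
Monthly savings = €892.97 − €855.94 = €37.03.
Break-even = €650.00 / €37.03 = 17.55 → 18 months.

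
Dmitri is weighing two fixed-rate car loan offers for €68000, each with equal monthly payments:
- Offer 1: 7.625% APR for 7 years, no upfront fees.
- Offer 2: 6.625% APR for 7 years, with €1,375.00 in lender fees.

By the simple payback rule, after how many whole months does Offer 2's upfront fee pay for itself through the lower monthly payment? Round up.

42 months

Offer 1: at 7.625% the monthly rate is 0.0063542, so the payment is 68,000 × 0.0063542 / (1 − 1.0063542^−84) = €1,047.20.
Offer 2: at 6.625% the monthly rate is 0.0055208, so the payment is 68,000 × 0.0055208 / (1 − 1.0055208^−84) = €1,013.88.
Monthly savings = €1,047.20 − €1,013.88 = €33.32.
Break-even = €1,375.00 / €33.32 = 41.27 → 42 months.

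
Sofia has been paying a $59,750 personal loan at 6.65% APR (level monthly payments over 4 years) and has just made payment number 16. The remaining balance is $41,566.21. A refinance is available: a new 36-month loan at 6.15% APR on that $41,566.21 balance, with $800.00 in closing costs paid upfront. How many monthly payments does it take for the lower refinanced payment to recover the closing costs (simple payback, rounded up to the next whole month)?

Current payment = 59,750 × 6.65%/12 / (1 − (1+0.0055417)^−48) = $1,421.11.
Refinanced payment = 41,566.21 × 0.0051250 / (1 − (1+0.0051250)^−36) = $1,267.35.
Monthly savings = $1,421.11 − $1,267.35 = $153.76.
Break-even = $800.00 / $153.76 = 5.20 → 6 months.

6 months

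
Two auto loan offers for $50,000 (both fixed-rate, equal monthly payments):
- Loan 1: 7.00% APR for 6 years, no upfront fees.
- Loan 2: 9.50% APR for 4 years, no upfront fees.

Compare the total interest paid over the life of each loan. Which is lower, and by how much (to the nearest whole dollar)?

Loan 1: at 7.00% the monthly rate is 0.0058333, so the payment is 50,000 × 0.0058333 / (1 − 1.0058333^−72) = $852.45.
Total interest on Loan 1 = 72 × $852.45 − $50,000 = $11,376.40.
Loan 2: at 9.50% the monthly rate is 0.0079167, so the payment is 50,000 × 0.0079167 / (1 − 1.0079167^−48) = $1,256.16.
Total interest on Loan 2 = 48 × $1,256.16 − $50,000 = $10,295.68.
Loan 2 is lower by $1,080.72.

Loan 2 by $1,081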